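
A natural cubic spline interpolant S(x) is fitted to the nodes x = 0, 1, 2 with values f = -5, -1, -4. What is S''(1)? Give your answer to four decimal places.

-10.5000

With M_i denoting the second derivative at x_i, h_i = 1, 1, and Δ_i = (y_(i+1) − y_i)/h_i = 4, -3:
  1·M_0 + 4·M_1 + 1·M_2 = 6(Δ_1 - Δ_0) = -42
Natural end conditions: M_0 = M_2 = 0.
Solving the tridiagonal system: M_0 = 0, M_1 = -21/2, M_2 = 0.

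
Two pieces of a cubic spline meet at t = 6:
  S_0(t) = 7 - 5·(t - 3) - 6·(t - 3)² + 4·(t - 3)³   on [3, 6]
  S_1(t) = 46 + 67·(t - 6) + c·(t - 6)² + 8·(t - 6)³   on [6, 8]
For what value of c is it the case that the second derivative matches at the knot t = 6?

30

S_0''(t) = -12 + 24·(t - 3), so S_0''(6) = 60. On the right, S_1''(6) = 2c, so c = 30.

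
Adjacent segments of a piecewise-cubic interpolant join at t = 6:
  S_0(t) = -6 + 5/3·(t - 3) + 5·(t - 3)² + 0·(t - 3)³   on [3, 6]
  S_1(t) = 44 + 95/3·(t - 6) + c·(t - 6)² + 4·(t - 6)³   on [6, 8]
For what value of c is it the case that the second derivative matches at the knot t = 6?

S_0''(t) = 10 + 0·(t - 3), so S_0''(6) = 10. On the right, S_1''(6) = 2c, so c = 5.

5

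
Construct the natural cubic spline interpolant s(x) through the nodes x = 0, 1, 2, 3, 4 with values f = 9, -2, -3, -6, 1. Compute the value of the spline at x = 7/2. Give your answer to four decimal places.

-3.6250

Put m_i = s'' at the i-th knot. Here h = (1, 1, 1, 1) and Δ = (-11, -1, -3, 7), so the interior equations h_(i-1)·m_(i-1) + 2(h_(i-1)+h_i)·m_i + h_i·m_(i+1) = 6(Δ_i − Δ_(i-1)) read
  1·m_0 + 4·m_1 + 1·m_2 = 6(Δ_1 - Δ_0) = 60
  1·m_1 + 4·m_2 + 1·m_3 = 6(Δ_2 - Δ_1) = -12
  1·m_2 + 4·m_3 + 1·m_4 = 6(Δ_3 - Δ_2) = 60
Natural end conditions: m_0 = m_4 = 0.
Solving the tridiagonal system: m_0 = 0, m_1 = 18, m_2 = -12, m_3 = 18, m_4 = 0.
On [3, 4], s(x) = -6 + 1·(x - 3) + 9·(x - 3)² - 3·(x - 3)³.
With (x - 3) = 1/2: s(7/2) = -29/8.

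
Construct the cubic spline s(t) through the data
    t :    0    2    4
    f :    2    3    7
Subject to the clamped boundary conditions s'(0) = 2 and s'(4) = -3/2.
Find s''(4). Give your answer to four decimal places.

Let M_i = s''(x_i). Step sizes h_i = 2, 2; slopes of the chords Δ_i = (y_(i+1) - y_i)/h_i = 1/2, 2.
  2·M_0 + 8·M_1 + 2·M_2 = 6(Δ_1 - Δ_0) = 9
Clamped end conditions give two more equations: 2h_0·M_0 + h_0·M_1 = 6(Δ_0 - s'(0)) = -9 and h_1·M_1 + 2h_1·M_2 = 6(s'(4) - Δ_1) = -21.
Hence M_0 = -17/4, M_1 = 4, M_2 = -29/4.

-7.2500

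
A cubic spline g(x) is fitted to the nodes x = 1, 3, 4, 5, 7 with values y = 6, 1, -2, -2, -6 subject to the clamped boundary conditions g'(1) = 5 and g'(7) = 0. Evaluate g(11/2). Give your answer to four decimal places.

Let m_i = g''(x_i). Step sizes h_i = 2, 1, 1, 2; slopes of the chords Δ_i = (y_(i+1) - y_i)/h_i = -5/2, -3, 0, -2.
  2·m_0 + 6·m_1 + 1·m_2 = 6(Δ_1 - Δ_0) = -3
  1·m_1 + 4·m_2 + 1·m_3 = 6(Δ_2 - Δ_1) = 18
  1·m_2 + 6·m_3 + 2·m_4 = 6(Δ_3 - Δ_2) = -12
Clamped end conditions give two more equations: 2h_0·m_0 + h_0·m_1 = 6(Δ_0 - g'(1)) = -45 and h_3·m_3 + 2h_3·m_4 = 6(g'(7) - Δ_3) = 12.
Hence m_0 = -305/24, m_1 = 35/12, m_2 = 59/12, m_3 = -55/12, m_4 = 127/24.
On [5, 7], g(x) = -2 - 17/24·(x - 5) - 55/24·(x - 5)² + 79/96·(x - 5)³.
With (x - 5) = 1/2: g(11/2) = -723/256.

-2.8242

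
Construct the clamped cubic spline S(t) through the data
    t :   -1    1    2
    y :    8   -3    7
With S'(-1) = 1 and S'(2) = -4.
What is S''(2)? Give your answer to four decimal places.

With M_i denoting the second derivative at x_i, h_i = 2, 1, and Δ_i = (y_(i+1) − y_i)/h_i = -11/2, 10:
  2·M_0 + 6·M_1 + 1·M_2 = 6(Δ_1 - Δ_0) = 93
Clamped end conditions give two more equations: 2h_0·M_0 + h_0·M_1 = 6(Δ_0 - S'(-1)) = -39 and h_1·M_1 + 2h_1·M_2 = 6(S'(2) - Δ_1) = -84.
Forward elimination and back-substitution give M_0 = -323/12, M_1 = 103/3, M_2 = -355/6.

-59.1667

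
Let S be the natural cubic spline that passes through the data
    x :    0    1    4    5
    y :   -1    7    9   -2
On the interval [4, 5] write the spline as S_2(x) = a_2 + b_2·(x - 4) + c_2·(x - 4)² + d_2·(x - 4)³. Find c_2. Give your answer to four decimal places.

-3.8909

Let M_i = S''(x_i). Step sizes h_i = 1, 3, 1; slopes of the chords Δ_i = (y_(i+1) - y_i)/h_i = 8, 2/3, -11.
  1·M_0 + 8·M_1 + 3·M_2 = 6(Δ_1 - Δ_0) = -44
  3·M_1 + 8·M_2 + 1·M_3 = 6(Δ_2 - Δ_1) = -70
Natural end conditions: M_0 = M_3 = 0.
Solving the tridiagonal system: M_0 = 0, M_1 = -142/55, M_2 = -428/55, M_3 = 0.
On [4, 5], with S_2(x) = a_2 + b_2·(x - 4) + c_2·(x - 4)² + d_2·(x - 4)³: c_2 = M_2/2 = -214/55, d_2 = (M_3 - M_2)/(6h_2) = 214/165, b_2 = Δ_2 - h_2(2M_2 + M_3)/6 = -1387/165.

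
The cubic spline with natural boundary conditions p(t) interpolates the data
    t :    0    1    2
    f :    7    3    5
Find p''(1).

9

Let m_i = p''(x_i). Step sizes h_i = 1, 1; slopes of the chords Δ_i = (y_(i+1) - y_i)/h_i = -4, 2.
  1·m_0 + 4·m_1 + 1·m_2 = 6(Δ_1 - Δ_0) = 36
Natural end conditions: m_0 = m_2 = 0.
Solving: m_0 = 0, m_1 = 9, m_2 = 0.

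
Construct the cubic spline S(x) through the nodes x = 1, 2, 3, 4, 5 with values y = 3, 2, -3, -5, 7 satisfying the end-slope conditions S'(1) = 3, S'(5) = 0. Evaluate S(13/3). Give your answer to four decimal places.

-0.5317

Let m_i = S''(x_i). Step sizes h_i = 1, 1, 1, 1; slopes of the chords Δ_i = (y_(i+1) - y_i)/h_i = -1, -5, -2, 12.
  1·m_0 + 4·m_1 + 1·m_2 = 6(Δ_1 - Δ_0) = -24
  1·m_1 + 4·m_2 + 1·m_3 = 6(Δ_2 - Δ_1) = 18
  1·m_2 + 4·m_3 + 1·m_4 = 6(Δ_3 - Δ_2) = 84
Clamped end conditions give two more equations: 2h_0·m_0 + h_0·m_1 = 6(Δ_0 - S'(1)) = -24 and h_3·m_3 + 2h_3·m_4 = 6(S'(5) - Δ_3) = -72.
Hence m_0 = -303/28, m_1 = -33/14, m_2 = -15/4, m_3 = 495/14, m_4 = -1503/28.
On [4, 5], S(x) = -5 + 513/56·(x - 4) + 495/28·(x - 4)² - 831/56·(x - 4)³.
With (x - 4) = 1/3: S(13/3) = -67/126.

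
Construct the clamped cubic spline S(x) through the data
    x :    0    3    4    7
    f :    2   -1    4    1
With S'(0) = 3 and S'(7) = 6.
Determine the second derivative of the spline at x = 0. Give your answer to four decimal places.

-8.4727

Let M_i = S''(x_i). Step sizes h_i = 3, 1, 3; slopes of the chords Δ_i = (y_(i+1) - y_i)/h_i = -1, 5, -1.
  3·M_0 + 8·M_1 + 1·M_2 = 6(Δ_1 - Δ_0) = 36
  1·M_1 + 8·M_2 + 3·M_3 = 6(Δ_2 - Δ_1) = -36
Clamped end conditions give two more equations: 2h_0·M_0 + h_0·M_1 = 6(Δ_0 - S'(0)) = -24 and h_2·M_2 + 2h_2·M_3 = 6(S'(7) - Δ_2) = 42.
Forward elimination and back-substitution give M_0 = -466/55, M_1 = 492/55, M_2 = -558/55, M_3 = 664/55.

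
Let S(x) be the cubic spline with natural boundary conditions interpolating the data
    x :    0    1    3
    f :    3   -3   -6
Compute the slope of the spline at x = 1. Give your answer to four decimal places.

Write M_i for S''(x_i). With h_i = 1, 2 and divided differences Δ_i = -6, -3/2, the continuity of S' gives the tridiagonal system
  1·M_0 + 6·M_1 + 2·M_2 = 6(Δ_1 - Δ_0) = 27
Natural end conditions: M_0 = M_2 = 0.
Hence M_0 = 0, M_1 = 9/2, M_2 = 0.
On [1, 3], S'(x) = b_1 + 2c_1·(x - 1) + 3d_1·(x - 1)² with b_1 = Δ_1 - h_1(2M_1 + M_2)/6 = -9/2, c_1 = M_1/2 = 9/4, d_1 = (M_2 - M_1)/(6h_1) = -3/8. So S'(1) = -9/2.

-4.5000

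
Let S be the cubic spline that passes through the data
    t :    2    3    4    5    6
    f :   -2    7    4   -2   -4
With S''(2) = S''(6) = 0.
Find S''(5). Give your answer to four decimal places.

6.4286

Write m_i for S''(x_i). With h_i = 1, 1, 1, 1 and divided differences Δ_i = 9, -3, -6, -2, the continuity of S' gives the tridiagonal system
  1·m_0 + 4·m_1 + 1·m_2 = 6(Δ_1 - Δ_0) = -72
  1·m_1 + 4·m_2 + 1·m_3 = 6(Δ_2 - Δ_1) = -18
  1·m_2 + 4·m_3 + 1·m_4 = 6(Δ_3 - Δ_2) = 24
Natural end conditions: m_0 = m_4 = 0.
Solving: m_0 = 0, m_1 = -123/7, m_2 = -12/7, m_3 = 45/7, m_4 = 0.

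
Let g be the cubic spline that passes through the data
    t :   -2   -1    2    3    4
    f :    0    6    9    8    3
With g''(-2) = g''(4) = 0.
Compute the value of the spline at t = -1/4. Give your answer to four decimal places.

With M_i denoting the second derivative at x_i, h_i = 1, 3, 1, 1, and Δ_i = (y_(i+1) − y_i)/h_i = 6, 1, -1, -5:
  1·M_0 + 8·M_1 + 3·M_2 = 6(Δ_1 - Δ_0) = -30
  3·M_1 + 8·M_2 + 1·M_3 = 6(Δ_2 - Δ_1) = -12
  1·M_2 + 4·M_3 + 1·M_4 = 6(Δ_3 - Δ_2) = -24
Natural end conditions: M_0 = M_4 = 0.
Forward elimination and back-substitution give M_0 = 0, M_1 = -429/106, M_2 = 42/53, M_3 = -657/106, M_4 = 0.
On [-1, 2], g(t) = 6 + 493/106·(t + 1) - 429/212·(t + 1)² + 57/212·(t + 1)³.
With (t + 1) = 3/4: g(-1/4) = 114831/13568.

8.4634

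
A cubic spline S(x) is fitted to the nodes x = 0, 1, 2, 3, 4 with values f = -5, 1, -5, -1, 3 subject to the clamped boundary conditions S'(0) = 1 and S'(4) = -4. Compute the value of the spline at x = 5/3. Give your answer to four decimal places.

-2.8558

Put M_i = S'' at the i-th knot. Here h = (1, 1, 1, 1) and Δ = (6, -6, 4, 4), so the interior equations h_(i-1)·M_(i-1) + 2(h_(i-1)+h_i)·M_i + h_i·M_(i+1) = 6(Δ_i − Δ_(i-1)) read
  1·M_0 + 4·M_1 + 1·M_2 = 6(Δ_1 - Δ_0) = -72
  1·M_1 + 4·M_2 + 1·M_3 = 6(Δ_2 - Δ_1) = 60
  1·M_2 + 4·M_3 + 1·M_4 = 6(Δ_3 - Δ_2) = 0
Clamped end conditions give two more equations: 2h_0·M_0 + h_0·M_1 = 6(Δ_0 - S'(0)) = 30 and h_3·M_3 + 2h_3·M_4 = 6(S'(4) - Δ_3) = -48.
Forward elimination and back-substitution give M_0 = 859/28, M_1 = -439/14, M_2 = 91/4, M_3 = 5/14, M_4 = -677/28.
On [1, 2], S(x) = 1 + 37/56·(x - 1) - 439/28·(x - 1)² + 505/56·(x - 1)³.
With (x - 1) = 2/3: S(5/3) = -2159/756.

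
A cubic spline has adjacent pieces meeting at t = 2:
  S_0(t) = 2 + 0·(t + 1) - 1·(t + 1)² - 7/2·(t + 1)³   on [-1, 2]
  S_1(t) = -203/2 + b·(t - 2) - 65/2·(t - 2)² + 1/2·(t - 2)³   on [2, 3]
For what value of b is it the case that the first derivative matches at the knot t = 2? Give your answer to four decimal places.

-100.5000

S_0'(t) = 0 - 2·(t + 1) - 21/2·(t + 1)², so S_0'(2) = -201/2. On the right, S_1'(2) = b, so b = -201/2.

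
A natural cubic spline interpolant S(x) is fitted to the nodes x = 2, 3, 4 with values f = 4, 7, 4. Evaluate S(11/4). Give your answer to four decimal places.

With M_i denoting the second derivative at x_i, h_i = 1, 1, and Δ_i = (y_(i+1) − y_i)/h_i = 3, -3:
  1·M_0 + 4·M_1 + 1·M_2 = 6(Δ_1 - Δ_0) = -36
Natural end conditions: M_0 = M_2 = 0.
Hence M_0 = 0, M_1 = -9, M_2 = 0.
On [2, 3], S(x) = 4 + 9/2·(x - 2) + 0·(x - 2)² - 3/2·(x - 2)³.
With (x - 2) = 3/4: S(11/4) = 863/128.

6.7422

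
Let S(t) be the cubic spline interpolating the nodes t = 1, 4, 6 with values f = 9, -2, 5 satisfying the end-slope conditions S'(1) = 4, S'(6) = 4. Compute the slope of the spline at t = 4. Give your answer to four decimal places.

-1.0500

Write m_i for S''(x_i). With h_i = 3, 2 and divided differences Δ_i = -11/3, 7/2, the continuity of S' gives the tridiagonal system
  3·m_0 + 10·m_1 + 2·m_2 = 6(Δ_1 - Δ_0) = 43
Clamped end conditions give two more equations: 2h_0·m_0 + h_0·m_1 = 6(Δ_0 - S'(1)) = -46 and h_1·m_1 + 2h_1·m_2 = 6(S'(6) - Δ_1) = 3.
Forward elimination and back-substitution give m_0 = -359/30, m_1 = 43/5, m_2 = -71/20.
On [4, 6], S'(t) = b_1 + 2c_1·(t - 4) + 3d_1·(t - 4)² with b_1 = Δ_1 - h_1(2m_1 + m_2)/6 = -21/20, c_1 = m_1/2 = 43/10, d_1 = (m_2 - m_1)/(6h_1) = -81/80. So S'(4) = -21/20.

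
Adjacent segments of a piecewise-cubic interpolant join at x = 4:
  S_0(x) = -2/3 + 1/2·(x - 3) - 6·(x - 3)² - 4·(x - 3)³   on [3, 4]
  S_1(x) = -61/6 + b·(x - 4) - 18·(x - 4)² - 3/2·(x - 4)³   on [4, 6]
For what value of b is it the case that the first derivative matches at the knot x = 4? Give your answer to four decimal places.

S_0'(x) = 1/2 - 12·(x - 3) - 12·(x - 3)², so S_0'(4) = -47/2. On the right, S_1'(4) = b, so b = -47/2.

-23.5000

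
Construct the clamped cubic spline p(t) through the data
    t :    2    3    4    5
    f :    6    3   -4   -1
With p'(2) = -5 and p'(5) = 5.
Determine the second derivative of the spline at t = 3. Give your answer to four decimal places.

-14.1333

With σ_i denoting the second derivative at x_i, h_i = 1, 1, 1, and Δ_i = (y_(i+1) − y_i)/h_i = -3, -7, 3:
  1·σ_0 + 4·σ_1 + 1·σ_2 = 6(Δ_1 - Δ_0) = -24
  1·σ_1 + 4·σ_2 + 1·σ_3 = 6(Δ_2 - Δ_1) = 60
Clamped end conditions give two more equations: 2h_0·σ_0 + h_0·σ_1 = 6(Δ_0 - p'(2)) = 12 and h_2·σ_2 + 2h_2·σ_3 = 6(p'(5) - Δ_2) = 12.
Solving the tridiagonal system: σ_0 = 196/15, σ_1 = -212/15, σ_2 = 292/15, σ_3 = -56/15.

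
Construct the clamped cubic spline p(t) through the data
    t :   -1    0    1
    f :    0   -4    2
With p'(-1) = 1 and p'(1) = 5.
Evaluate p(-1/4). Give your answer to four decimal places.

Write m_i for p''(x_i). With h_i = 1, 1 and divided differences Δ_i = -4, 6, the continuity of p' gives the tridiagonal system
  1·m_0 + 4·m_1 + 1·m_2 = 6(Δ_1 - Δ_0) = 60
Clamped end conditions give two more equations: 2h_0·m_0 + h_0·m_1 = 6(Δ_0 - p'(-1)) = -30 and h_1·m_1 + 2h_1·m_2 = 6(p'(1) - Δ_1) = -6.
Hence m_0 = -28, m_1 = 26, m_2 = -16.
On [-1, 0], p(t) = 0 + 1·(t + 1) - 14·(t + 1)² + 9·(t + 1)³.
With (t + 1) = 3/4: p(-1/4) = -213/64.

-3.3281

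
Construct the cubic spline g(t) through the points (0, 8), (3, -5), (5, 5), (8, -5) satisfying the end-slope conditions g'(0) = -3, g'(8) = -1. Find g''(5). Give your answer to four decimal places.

-8.8571

Write M_i for g''(x_i). With h_i = 3, 2, 3 and divided differences Δ_i = -13/3, 5, -10/3, the continuity of g' gives the tridiagonal system
  3·M_0 + 10·M_1 + 2·M_2 = 6(Δ_1 - Δ_0) = 56
  2·M_1 + 10·M_2 + 3·M_3 = 6(Δ_2 - Δ_1) = -50
Clamped end conditions give two more equations: 2h_0·M_0 + h_0·M_1 = 6(Δ_0 - g'(0)) = -8 and h_2·M_2 + 2h_2·M_3 = 6(g'(8) - Δ_2) = 14.
Forward elimination and back-substitution give M_0 = -124/21, M_1 = 64/7, M_2 = -62/7, M_3 = 142/21.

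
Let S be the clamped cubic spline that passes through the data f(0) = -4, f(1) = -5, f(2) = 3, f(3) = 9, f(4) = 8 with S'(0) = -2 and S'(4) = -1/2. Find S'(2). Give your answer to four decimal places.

Let σ_i = S''(x_i). Step sizes h_i = 1, 1, 1, 1; slopes of the chords Δ_i = (y_(i+1) - y_i)/h_i = -1, 8, 6, -1.
  1·σ_0 + 4·σ_1 + 1·σ_2 = 6(Δ_1 - Δ_0) = 54
  1·σ_1 + 4·σ_2 + 1·σ_3 = 6(Δ_2 - Δ_1) = -12
  1·σ_2 + 4·σ_3 + 1·σ_4 = 6(Δ_3 - Δ_2) = -42
Clamped end conditions give two more equations: 2h_0·σ_0 + h_0·σ_1 = 6(Δ_0 - S'(0)) = 6 and h_3·σ_3 + 2h_3·σ_4 = 6(S'(4) - Δ_3) = 3.
Hence σ_0 = -39/8, σ_1 = 63/4, σ_2 = -33/8, σ_3 = -45/4, σ_4 = 57/8.
On [2, 3], S'(x) = b_2 + 2c_2·(x - 2) + 3d_2·(x - 2)² with b_2 = Δ_2 - h_2(2σ_2 + σ_3)/6 = 37/4, c_2 = σ_2/2 = -33/16, d_2 = (σ_3 - σ_2)/(6h_2) = -19/16. So S'(2) = 37/4.

9.2500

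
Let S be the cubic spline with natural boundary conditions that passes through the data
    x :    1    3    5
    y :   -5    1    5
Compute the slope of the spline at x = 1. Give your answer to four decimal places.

3.2500

With M_i denoting the second derivative at x_i, h_i = 2, 2, and Δ_i = (y_(i+1) − y_i)/h_i = 3, 2:
  2·M_0 + 8·M_1 + 2·M_2 = 6(Δ_1 - Δ_0) = -6
Natural end conditions: M_0 = M_2 = 0.
Hence M_0 = 0, M_1 = -3/4, M_2 = 0.
On [1, 3], S'(x) = b_0 + 2c_0·(x - 1) + 3d_0·(x - 1)² with b_0 = Δ_0 - h_0(2M_0 + M_1)/6 = 13/4, c_0 = M_0/2 = 0, d_0 = (M_1 - M_0)/(6h_0) = -1/16. So S'(1) = 13/4.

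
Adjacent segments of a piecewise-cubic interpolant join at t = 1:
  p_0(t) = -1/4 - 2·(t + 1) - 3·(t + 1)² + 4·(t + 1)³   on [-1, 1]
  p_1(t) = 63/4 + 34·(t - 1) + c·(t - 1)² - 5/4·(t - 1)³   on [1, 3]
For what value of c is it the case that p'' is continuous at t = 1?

21

p_0''(t) = -6 + 24·(t + 1), so p_0''(1) = 42. On the right, p_1''(1) = 2c, so c = 21.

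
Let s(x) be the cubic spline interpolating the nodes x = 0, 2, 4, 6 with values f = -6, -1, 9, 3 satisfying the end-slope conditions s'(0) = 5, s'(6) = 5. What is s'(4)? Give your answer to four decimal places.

-0.9000

Put M_i = s'' at the i-th knot. Here h = (2, 2, 2) and Δ = (5/2, 5, -3), so the interior equations h_(i-1)·M_(i-1) + 2(h_(i-1)+h_i)·M_i + h_i·M_(i+1) = 6(Δ_i − Δ_(i-1)) read
  2·M_0 + 8·M_1 + 2·M_2 = 6(Δ_1 - Δ_0) = 15
  2·M_1 + 8·M_2 + 2·M_3 = 6(Δ_2 - Δ_1) = -48
Clamped end conditions give two more equations: 2h_0·M_0 + h_0·M_1 = 6(Δ_0 - s'(0)) = -15 and h_2·M_2 + 2h_2·M_3 = 6(s'(6) - Δ_2) = 48.
Hence M_0 = -71/10, M_1 = 67/10, M_2 = -61/5, M_3 = 181/10.
On [4, 6], s'(x) = b_2 + 2c_2·(x - 4) + 3d_2·(x - 4)² with b_2 = Δ_2 - h_2(2M_2 + M_3)/6 = -9/10, c_2 = M_2/2 = -61/10, d_2 = (M_3 - M_2)/(6h_2) = 101/40. So s'(4) = -9/10.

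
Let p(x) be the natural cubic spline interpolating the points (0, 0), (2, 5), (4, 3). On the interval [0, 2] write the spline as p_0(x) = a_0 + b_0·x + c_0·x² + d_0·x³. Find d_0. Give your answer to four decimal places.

Write σ_i for p''(x_i). With h_i = 2, 2 and divided differences Δ_i = 5/2, -1, the continuity of p' gives the tridiagonal system
  2·σ_0 + 8·σ_1 + 2·σ_2 = 6(Δ_1 - Δ_0) = -21
Natural end conditions: σ_0 = σ_2 = 0.
Solving: σ_0 = 0, σ_1 = -21/8, σ_2 = 0.
On [0, 2], with p_0(x) = a_0 + b_0·x + c_0·x² + d_0·x³: c_0 = σ_0/2 = 0, d_0 = (σ_1 - σ_0)/(6h_0) = -7/32, b_0 = Δ_0 - h_0(2σ_0 + σ_1)/6 = 27/8.

-0.2188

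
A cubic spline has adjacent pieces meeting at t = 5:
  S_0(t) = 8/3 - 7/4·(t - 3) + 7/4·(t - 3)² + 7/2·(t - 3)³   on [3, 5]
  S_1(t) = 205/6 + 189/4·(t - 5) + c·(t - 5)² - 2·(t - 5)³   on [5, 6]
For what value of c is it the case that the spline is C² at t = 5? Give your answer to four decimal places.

S_0''(t) = 7/2 + 21·(t - 3), so S_0''(5) = 91/2. On the right, S_1''(5) = 2c, so c = 91/4.

22.7500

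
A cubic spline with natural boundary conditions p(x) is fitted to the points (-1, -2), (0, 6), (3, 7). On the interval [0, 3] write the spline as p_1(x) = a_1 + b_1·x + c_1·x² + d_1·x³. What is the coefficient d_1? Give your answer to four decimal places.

0.3194

Put M_i = p'' at the i-th knot. Here h = (1, 3) and Δ = (8, 1/3), so the interior equations h_(i-1)·M_(i-1) + 2(h_(i-1)+h_i)·M_i + h_i·M_(i+1) = 6(Δ_i − Δ_(i-1)) read
  1·M_0 + 8·M_1 + 3·M_2 = 6(Δ_1 - Δ_0) = -46
Natural end conditions: M_0 = M_2 = 0.
Solving: M_0 = 0, M_1 = -23/4, M_2 = 0.
On [0, 3], with p_1(x) = a_1 + b_1·x + c_1·x² + d_1·x³: c_1 = M_1/2 = -23/8, d_1 = (M_2 - M_1)/(6h_1) = 23/72, b_1 = Δ_1 - h_1(2M_1 + M_2)/6 = 73/12.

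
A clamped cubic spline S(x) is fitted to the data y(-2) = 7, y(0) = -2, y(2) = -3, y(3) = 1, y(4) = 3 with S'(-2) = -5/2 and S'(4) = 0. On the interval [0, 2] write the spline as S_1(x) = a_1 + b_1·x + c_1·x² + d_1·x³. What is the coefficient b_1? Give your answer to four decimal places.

-3.9167

Put M_i = S'' at the i-th knot. Here h = (2, 2, 1, 1) and Δ = (-9/2, -1/2, 4, 2), so the interior equations h_(i-1)·M_(i-1) + 2(h_(i-1)+h_i)·M_i + h_i·M_(i+1) = 6(Δ_i − Δ_(i-1)) read
  2·M_0 + 8·M_1 + 2·M_2 = 6(Δ_1 - Δ_0) = 24
  2·M_1 + 6·M_2 + 1·M_3 = 6(Δ_2 - Δ_1) = 27
  1·M_2 + 4·M_3 + 1·M_4 = 6(Δ_3 - Δ_2) = -12
Clamped end conditions give two more equations: 2h_0·M_0 + h_0·M_1 = 6(Δ_0 - S'(-2)) = -12 and h_3·M_3 + 2h_3·M_4 = 6(S'(4) - Δ_3) = -12.
Solving the tridiagonal system: M_0 = -55/12, M_1 = 19/6, M_2 = 47/12, M_3 = -17/6, M_4 = -55/12.
On [0, 2], with S_1(x) = a_1 + b_1·x + c_1·x² + d_1·x³: c_1 = M_1/2 = 19/12, d_1 = (M_2 - M_1)/(6h_1) = 1/16, b_1 = Δ_1 - h_1(2M_1 + M_2)/6 = -47/12.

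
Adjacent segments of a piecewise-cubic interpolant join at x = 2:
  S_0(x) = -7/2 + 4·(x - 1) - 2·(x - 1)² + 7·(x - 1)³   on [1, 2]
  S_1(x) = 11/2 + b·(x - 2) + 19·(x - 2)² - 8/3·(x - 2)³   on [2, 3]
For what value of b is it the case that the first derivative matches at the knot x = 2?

S_0'(x) = 4 - 4·(x - 1) + 21·(x - 1)², so S_0'(2) = 21. On the right, S_1'(2) = b, so b = 21.

21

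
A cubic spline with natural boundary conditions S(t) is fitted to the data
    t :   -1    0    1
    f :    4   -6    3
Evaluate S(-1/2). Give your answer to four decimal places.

-2.7813

Write σ_i for S''(x_i). With h_i = 1, 1 and divided differences Δ_i = -10, 9, the continuity of S' gives the tridiagonal system
  1·σ_0 + 4·σ_1 + 1·σ_2 = 6(Δ_1 - Δ_0) = 114
Natural end conditions: σ_0 = σ_2 = 0.
Hence σ_0 = 0, σ_1 = 57/2, σ_2 = 0.
On [-1, 0], S(t) = 4 - 59/4·(t + 1) + 0·(t + 1)² + 19/4·(t + 1)³.
With (t + 1) = 1/2: S(-1/2) = -89/32.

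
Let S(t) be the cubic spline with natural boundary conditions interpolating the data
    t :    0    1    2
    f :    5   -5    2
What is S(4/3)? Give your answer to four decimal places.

-4.2407

With m_i denoting the second derivative at x_i, h_i = 1, 1, and Δ_i = (y_(i+1) − y_i)/h_i = -10, 7:
  1·m_0 + 4·m_1 + 1·m_2 = 6(Δ_1 - Δ_0) = 102
Natural end conditions: m_0 = m_2 = 0.
Solving the tridiagonal system: m_0 = 0, m_1 = 51/2, m_2 = 0.
On [1, 2], S(t) = -5 - 3/2·(t - 1) + 51/4·(t - 1)² - 17/4·(t - 1)³.
With (t - 1) = 1/3: S(4/3) = -229/54.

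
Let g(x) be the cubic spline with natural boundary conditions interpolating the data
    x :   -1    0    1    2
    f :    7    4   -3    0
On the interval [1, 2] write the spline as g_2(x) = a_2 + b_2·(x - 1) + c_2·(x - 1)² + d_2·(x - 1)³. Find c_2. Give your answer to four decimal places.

8.8000

With M_i denoting the second derivative at x_i, h_i = 1, 1, 1, and Δ_i = (y_(i+1) − y_i)/h_i = -3, -7, 3:
  1·M_0 + 4·M_1 + 1·M_2 = 6(Δ_1 - Δ_0) = -24
  1·M_1 + 4·M_2 + 1·M_3 = 6(Δ_2 - Δ_1) = 60
Natural end conditions: M_0 = M_3 = 0.
Hence M_0 = 0, M_1 = -52/5, M_2 = 88/5, M_3 = 0.
On [1, 2], with g_2(x) = a_2 + b_2·(x - 1) + c_2·(x - 1)² + d_2·(x - 1)³: c_2 = M_2/2 = 44/5, d_2 = (M_3 - M_2)/(6h_2) = -44/15, b_2 = Δ_2 - h_2(2M_2 + M_3)/6 = -43/15.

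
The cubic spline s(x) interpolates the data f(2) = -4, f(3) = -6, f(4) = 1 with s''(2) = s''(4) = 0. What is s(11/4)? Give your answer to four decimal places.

Write m_i for s''(x_i). With h_i = 1, 1 and divided differences Δ_i = -2, 7, the continuity of s' gives the tridiagonal system
  1·m_0 + 4·m_1 + 1·m_2 = 6(Δ_1 - Δ_0) = 54
Natural end conditions: m_0 = m_2 = 0.
Hence m_0 = 0, m_1 = 27/2, m_2 = 0.
On [2, 3], s(x) = -4 - 17/4·(x - 2) + 0·(x - 2)² + 9/4·(x - 2)³.
With (x - 2) = 3/4: s(11/4) = -1597/256.

-6.2383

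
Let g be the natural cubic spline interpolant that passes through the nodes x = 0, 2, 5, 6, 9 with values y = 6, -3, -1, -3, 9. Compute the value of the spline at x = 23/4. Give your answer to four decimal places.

-2.6084

Write M_i for g''(x_i). With h_i = 2, 3, 1, 3 and divided differences Δ_i = -9/2, 2/3, -2, 4, the continuity of g' gives the tridiagonal system
  2·M_0 + 10·M_1 + 3·M_2 = 6(Δ_1 - Δ_0) = 31
  3·M_1 + 8·M_2 + 1·M_3 = 6(Δ_2 - Δ_1) = -16
  1·M_2 + 8·M_3 + 3·M_4 = 6(Δ_3 - Δ_2) = 36
Natural end conditions: M_0 = M_4 = 0.
Forward elimination and back-substitution give M_0 = 0, M_1 = 815/186, M_2 = -1192/279, M_3 = 2809/558, M_4 = 0.
On [5, 6], g(x) = -1 - 1579/1116·(x - 5) - 596/279·(x - 5)² + 577/372·(x - 5)³.
With (x - 5) = 3/4: g(23/4) = -62101/23808.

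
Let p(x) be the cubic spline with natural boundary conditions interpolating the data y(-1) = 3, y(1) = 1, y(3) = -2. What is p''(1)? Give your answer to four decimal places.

-0.3750

Let σ_i = p''(x_i). Step sizes h_i = 2, 2; slopes of the chords Δ_i = (y_(i+1) - y_i)/h_i = -1, -3/2.
  2·σ_0 + 8·σ_1 + 2·σ_2 = 6(Δ_1 - Δ_0) = -3
Natural end conditions: σ_0 = σ_2 = 0.
Solving the tridiagonal system: σ_0 = 0, σ_1 = -3/8, σ_2 = 0.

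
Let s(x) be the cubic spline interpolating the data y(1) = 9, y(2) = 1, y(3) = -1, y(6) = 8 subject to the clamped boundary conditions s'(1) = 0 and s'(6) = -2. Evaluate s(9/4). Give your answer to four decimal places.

-0.5426

Put M_i = s'' at the i-th knot. Here h = (1, 1, 3) and Δ = (-8, -2, 3), so the interior equations h_(i-1)·M_(i-1) + 2(h_(i-1)+h_i)·M_i + h_i·M_(i+1) = 6(Δ_i − Δ_(i-1)) read
  1·M_0 + 4·M_1 + 1·M_2 = 6(Δ_1 - Δ_0) = 36
  1·M_1 + 8·M_2 + 3·M_3 = 6(Δ_2 - Δ_1) = 30
Clamped end conditions give two more equations: 2h_0·M_0 + h_0·M_1 = 6(Δ_0 - s'(1)) = -48 and h_2·M_2 + 2h_2·M_3 = 6(s'(6) - Δ_2) = -30.
Forward elimination and back-substitution give M_0 = -926/29, M_1 = 460/29, M_2 = 130/29, M_3 = -210/29.
On [2, 3], s(x) = 1 - 233/29·(x - 2) + 230/29·(x - 2)² - 55/29·(x - 2)³.
With (x - 2) = 1/4: s(9/4) = -1007/1856.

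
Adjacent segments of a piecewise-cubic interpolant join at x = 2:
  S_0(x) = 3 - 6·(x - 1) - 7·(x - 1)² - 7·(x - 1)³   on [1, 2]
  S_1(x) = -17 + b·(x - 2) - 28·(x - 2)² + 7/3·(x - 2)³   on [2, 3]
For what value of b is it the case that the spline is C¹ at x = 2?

-41

S_0'(x) = -6 - 14·(x - 1) - 21·(x - 1)², so S_0'(2) = -41. On the right, S_1'(2) = b, so b = -41.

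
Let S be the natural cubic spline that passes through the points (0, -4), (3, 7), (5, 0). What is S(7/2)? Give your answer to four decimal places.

6.1906

With M_i denoting the second derivative at x_i, h_i = 3, 2, and Δ_i = (y_(i+1) − y_i)/h_i = 11/3, -7/2:
  3·M_0 + 10·M_1 + 2·M_2 = 6(Δ_1 - Δ_0) = -43
Natural end conditions: M_0 = M_2 = 0.
Solving: M_0 = 0, M_1 = -43/10, M_2 = 0.
On [3, 5], S(x) = 7 - 19/30·(x - 3) - 43/20·(x - 3)² + 43/120·(x - 3)³.
With (x - 3) = 1/2: S(7/2) = 1981/320.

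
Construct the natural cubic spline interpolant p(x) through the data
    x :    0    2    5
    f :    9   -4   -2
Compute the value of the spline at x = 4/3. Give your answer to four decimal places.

With σ_i denoting the second derivative at x_i, h_i = 2, 3, and Δ_i = (y_(i+1) − y_i)/h_i = -13/2, 2/3:
  2·σ_0 + 10·σ_1 + 3·σ_2 = 6(Δ_1 - Δ_0) = 43
Natural end conditions: σ_0 = σ_2 = 0.
Solving: σ_0 = 0, σ_1 = 43/10, σ_2 = 0.
On [0, 2], p(x) = 9 - 119/15·x + 0·x² + 43/120·x³.
With x = 4/3: p(4/3) = -59/81.

-0.7284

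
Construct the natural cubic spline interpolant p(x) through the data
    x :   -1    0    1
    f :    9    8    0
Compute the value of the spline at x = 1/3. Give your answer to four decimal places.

With M_i denoting the second derivative at x_i, h_i = 1, 1, and Δ_i = (y_(i+1) − y_i)/h_i = -1, -8:
  1·M_0 + 4·M_1 + 1·M_2 = 6(Δ_1 - Δ_0) = -42
Natural end conditions: M_0 = M_2 = 0.
Solving the tridiagonal system: M_0 = 0, M_1 = -21/2, M_2 = 0.
On [0, 1], p(x) = 8 - 9/2·x - 21/4·x² + 7/4·x³.
With x = 1/3: p(1/3) = 323/54.

5.9815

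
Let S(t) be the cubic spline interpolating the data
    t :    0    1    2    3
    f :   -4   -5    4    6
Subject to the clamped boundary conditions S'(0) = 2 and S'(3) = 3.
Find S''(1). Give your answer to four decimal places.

Put M_i = S'' at the i-th knot. Here h = (1, 1, 1) and Δ = (-1, 9, 2), so the interior equations h_(i-1)·M_(i-1) + 2(h_(i-1)+h_i)·M_i + h_i·M_(i+1) = 6(Δ_i − Δ_(i-1)) read
  1·M_0 + 4·M_1 + 1·M_2 = 6(Δ_1 - Δ_0) = 60
  1·M_1 + 4·M_2 + 1·M_3 = 6(Δ_2 - Δ_1) = -42
Clamped end conditions give two more equations: 2h_0·M_0 + h_0·M_1 = 6(Δ_0 - S'(0)) = -18 and h_2·M_2 + 2h_2·M_3 = 6(S'(3) - Δ_2) = 6.
Solving the tridiagonal system: M_0 = -326/15, M_1 = 382/15, M_2 = -302/15, M_3 = 196/15.

25.4667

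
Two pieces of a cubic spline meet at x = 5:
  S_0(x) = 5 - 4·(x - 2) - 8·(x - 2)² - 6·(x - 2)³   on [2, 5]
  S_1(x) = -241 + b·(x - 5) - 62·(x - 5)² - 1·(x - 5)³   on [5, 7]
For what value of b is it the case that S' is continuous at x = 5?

S_0'(x) = -4 - 16·(x - 2) - 18·(x - 2)², so S_0'(5) = -214. On the right, S_1'(5) = b, so b = -214.

-214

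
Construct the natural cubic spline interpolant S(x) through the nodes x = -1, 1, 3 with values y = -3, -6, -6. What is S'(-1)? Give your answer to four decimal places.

-1.8750

Let m_i = S''(x_i). Step sizes h_i = 2, 2; slopes of the chords Δ_i = (y_(i+1) - y_i)/h_i = -3/2, 0.
  2·m_0 + 8·m_1 + 2·m_2 = 6(Δ_1 - Δ_0) = 9
Natural end conditions: m_0 = m_2 = 0.
Forward elimination and back-substitution give m_0 = 0, m_1 = 9/8, m_2 = 0.
On [-1, 1], S'(x) = b_0 + 2c_0·(x + 1) + 3d_0·(x + 1)² with b_0 = Δ_0 - h_0(2m_0 + m_1)/6 = -15/8, c_0 = m_0/2 = 0, d_0 = (m_1 - m_0)/(6h_0) = 3/32. So S'(-1) = -15/8.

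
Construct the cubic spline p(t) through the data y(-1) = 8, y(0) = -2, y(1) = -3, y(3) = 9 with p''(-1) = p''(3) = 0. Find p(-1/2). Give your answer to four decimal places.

Let M_i = p''(x_i). Step sizes h_i = 1, 1, 2; slopes of the chords Δ_i = (y_(i+1) - y_i)/h_i = -10, -1, 6.
  1·M_0 + 4·M_1 + 1·M_2 = 6(Δ_1 - Δ_0) = 54
  1·M_1 + 6·M_2 + 2·M_3 = 6(Δ_2 - Δ_1) = 42
Natural end conditions: M_0 = M_3 = 0.
Forward elimination and back-substitution give M_0 = 0, M_1 = 282/23, M_2 = 114/23, M_3 = 0.
On [-1, 0], p(t) = 8 - 277/23·(t + 1) + 0·(t + 1)² + 47/23·(t + 1)³.
With (t + 1) = 1/2: p(-1/2) = 411/184.

2.2337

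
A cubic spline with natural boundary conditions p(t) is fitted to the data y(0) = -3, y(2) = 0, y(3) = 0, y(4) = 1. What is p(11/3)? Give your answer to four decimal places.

Let σ_i = p''(x_i). Step sizes h_i = 2, 1, 1; slopes of the chords Δ_i = (y_(i+1) - y_i)/h_i = 3/2, 0, 1.
  2·σ_0 + 6·σ_1 + 1·σ_2 = 6(Δ_1 - Δ_0) = -9
  1·σ_1 + 4·σ_2 + 1·σ_3 = 6(Δ_2 - Δ_1) = 6
Natural end conditions: σ_0 = σ_3 = 0.
Forward elimination and back-substitution give σ_0 = 0, σ_1 = -42/23, σ_2 = 45/23, σ_3 = 0.
On [3, 4], p(t) = 0 + 8/23·(t - 3) + 45/46·(t - 3)² - 15/46·(t - 3)³.
With (t - 3) = 2/3: p(11/3) = 118/207.

0.5700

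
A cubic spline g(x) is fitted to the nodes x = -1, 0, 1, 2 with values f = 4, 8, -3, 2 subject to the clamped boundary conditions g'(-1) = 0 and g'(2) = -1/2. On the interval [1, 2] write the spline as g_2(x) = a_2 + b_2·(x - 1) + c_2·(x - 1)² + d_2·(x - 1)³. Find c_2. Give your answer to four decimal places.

With m_i denoting the second derivative at x_i, h_i = 1, 1, 1, and Δ_i = (y_(i+1) − y_i)/h_i = 4, -11, 5:
  1·m_0 + 4·m_1 + 1·m_2 = 6(Δ_1 - Δ_0) = -90
  1·m_1 + 4·m_2 + 1·m_3 = 6(Δ_2 - Δ_1) = 96
Clamped end conditions give two more equations: 2h_0·m_0 + h_0·m_1 = 6(Δ_0 - g'(-1)) = 24 and h_2·m_2 + 2h_2·m_3 = 6(g'(2) - Δ_2) = -33.
Forward elimination and back-substitution give m_0 = 493/15, m_1 = -626/15, m_2 = 661/15, m_3 = -578/15.
On [1, 2], with g_2(x) = a_2 + b_2·(x - 1) + c_2·(x - 1)² + d_2·(x - 1)³: c_2 = m_2/2 = 661/30, d_2 = (m_3 - m_2)/(6h_2) = -413/30, b_2 = Δ_2 - h_2(2m_2 + m_3)/6 = -49/15.

22.0333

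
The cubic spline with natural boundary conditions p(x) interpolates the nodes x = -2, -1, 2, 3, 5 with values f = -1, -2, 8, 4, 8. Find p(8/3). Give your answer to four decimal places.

Write σ_i for p''(x_i). With h_i = 1, 3, 1, 2 and divided differences Δ_i = -1, 10/3, -4, 2, the continuity of p' gives the tridiagonal system
  1·σ_0 + 8·σ_1 + 3·σ_2 = 6(Δ_1 - Δ_0) = 26
  3·σ_1 + 8·σ_2 + 1·σ_3 = 6(Δ_2 - Δ_1) = -44
  1·σ_2 + 6·σ_3 + 2·σ_4 = 6(Δ_3 - Δ_2) = 36
Natural end conditions: σ_0 = σ_4 = 0.
Solving the tridiagonal system: σ_0 = 0, σ_1 = 1061/161, σ_2 = -1434/161, σ_3 = 1205/161, σ_4 = 0.
On [2, 3], p(x) = 8 - 2201/966·(x - 2) - 717/161·(x - 2)² + 377/138·(x - 2)³.
With (x - 2) = 2/3: p(8/3) = 69263/13041.

5.3112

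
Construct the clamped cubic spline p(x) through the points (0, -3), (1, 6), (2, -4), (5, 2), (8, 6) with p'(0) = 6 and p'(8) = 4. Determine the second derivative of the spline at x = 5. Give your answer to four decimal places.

Put M_i = p'' at the i-th knot. Here h = (1, 1, 3, 3) and Δ = (9, -10, 2, 4/3), so the interior equations h_(i-1)·M_(i-1) + 2(h_(i-1)+h_i)·M_i + h_i·M_(i+1) = 6(Δ_i − Δ_(i-1)) read
  1·M_0 + 4·M_1 + 1·M_2 = 6(Δ_1 - Δ_0) = -114
  1·M_1 + 8·M_2 + 3·M_3 = 6(Δ_2 - Δ_1) = 72
  3·M_2 + 12·M_3 + 3·M_4 = 6(Δ_3 - Δ_2) = -4
Clamped end conditions give two more equations: 2h_0·M_0 + h_0·M_1 = 6(Δ_0 - p'(0)) = 18 and h_3·M_3 + 2h_3·M_4 = 6(p'(8) - Δ_3) = 16.
Hence M_0 = 231/8, M_1 = -159/4, M_2 = 129/8, M_3 = -23/4, M_4 = 133/24.

-5.7500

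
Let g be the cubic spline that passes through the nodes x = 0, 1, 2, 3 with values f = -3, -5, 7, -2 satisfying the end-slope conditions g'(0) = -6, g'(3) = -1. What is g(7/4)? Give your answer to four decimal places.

Let m_i = g''(x_i). Step sizes h_i = 1, 1, 1; slopes of the chords Δ_i = (y_(i+1) - y_i)/h_i = -2, 12, -9.
  1·m_0 + 4·m_1 + 1·m_2 = 6(Δ_1 - Δ_0) = 84
  1·m_1 + 4·m_2 + 1·m_3 = 6(Δ_2 - Δ_1) = -126
Clamped end conditions give two more equations: 2h_0·m_0 + h_0·m_1 = 6(Δ_0 - g'(0)) = 24 and h_2·m_2 + 2h_2·m_3 = 6(g'(3) - Δ_2) = 48.
Solving the tridiagonal system: m_0 = -88/15, m_1 = 536/15, m_2 = -796/15, m_3 = 758/15.
On [1, 2], g(x) = -5 + 134/15·(x - 1) + 268/15·(x - 1)² - 74/5·(x - 1)³.
With (x - 1) = 3/4: g(7/4) = 881/160.

5.5063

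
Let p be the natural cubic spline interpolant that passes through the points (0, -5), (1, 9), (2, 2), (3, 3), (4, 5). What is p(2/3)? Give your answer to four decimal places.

Write M_i for p''(x_i). With h_i = 1, 1, 1, 1 and divided differences Δ_i = 14, -7, 1, 2, the continuity of p' gives the tridiagonal system
  1·M_0 + 4·M_1 + 1·M_2 = 6(Δ_1 - Δ_0) = -126
  1·M_1 + 4·M_2 + 1·M_3 = 6(Δ_2 - Δ_1) = 48
  1·M_2 + 4·M_3 + 1·M_4 = 6(Δ_3 - Δ_2) = 6
Natural end conditions: M_0 = M_4 = 0.
Solving the tridiagonal system: M_0 = 0, M_1 = -519/14, M_2 = 156/7, M_3 = -57/14, M_4 = 0.
On [0, 1], p(x) = -5 + 565/28·x + 0·x² - 173/28·x³.
With x = 2/3: p(2/3) = 2503/378.

6.6217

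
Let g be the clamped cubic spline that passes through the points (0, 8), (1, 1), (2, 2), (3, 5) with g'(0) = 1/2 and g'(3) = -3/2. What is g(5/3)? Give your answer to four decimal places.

Let M_i = g''(x_i). Step sizes h_i = 1, 1, 1; slopes of the chords Δ_i = (y_(i+1) - y_i)/h_i = -7, 1, 3.
  1·M_0 + 4·M_1 + 1·M_2 = 6(Δ_1 - Δ_0) = 48
  1·M_1 + 4·M_2 + 1·M_3 = 6(Δ_2 - Δ_1) = 12
Clamped end conditions give two more equations: 2h_0·M_0 + h_0·M_1 = 6(Δ_0 - g'(0)) = -45 and h_2·M_2 + 2h_2·M_3 = 6(g'(3) - Δ_2) = -27.
Solving the tridiagonal system: M_0 = -97/3, M_1 = 59/3, M_2 = 5/3, M_3 = -43/3.
On [1, 2], g(x) = 1 - 35/6·(x - 1) + 59/6·(x - 1)² - 3·(x - 1)³.
With (x - 1) = 2/3: g(5/3) = 16/27.

0.5926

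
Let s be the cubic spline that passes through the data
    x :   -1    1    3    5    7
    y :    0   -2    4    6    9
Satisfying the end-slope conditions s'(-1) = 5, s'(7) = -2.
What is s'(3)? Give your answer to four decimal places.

With M_i denoting the second derivative at x_i, h_i = 2, 2, 2, 2, and Δ_i = (y_(i+1) − y_i)/h_i = -1, 3, 1, 3/2:
  2·M_0 + 8·M_1 + 2·M_2 = 6(Δ_1 - Δ_0) = 24
  2·M_1 + 8·M_2 + 2·M_3 = 6(Δ_2 - Δ_1) = -12
  2·M_2 + 8·M_3 + 2·M_4 = 6(Δ_3 - Δ_2) = 3
Clamped end conditions give two more equations: 2h_0·M_0 + h_0·M_1 = 6(Δ_0 - s'(-1)) = -36 and h_3·M_3 + 2h_3·M_4 = 6(s'(7) - Δ_3) = -21.
Forward elimination and back-substitution give M_0 = -1409/112, M_1 = 401/56, M_2 = -65/16, M_3 = 173/56, M_4 = -761/112.
On [3, 5], s'(x) = b_2 + 2c_2·(x - 3) + 3d_2·(x - 3)² with b_2 = Δ_2 - h_2(2M_2 + M_3)/6 = 75/28, c_2 = M_2/2 = -65/32, d_2 = (M_3 - M_2)/(6h_2) = 267/448. So s'(3) = 75/28.

2.6786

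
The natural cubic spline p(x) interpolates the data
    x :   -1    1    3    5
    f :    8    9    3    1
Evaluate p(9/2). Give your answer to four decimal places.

Let m_i = p''(x_i). Step sizes h_i = 2, 2, 2; slopes of the chords Δ_i = (y_(i+1) - y_i)/h_i = 1/2, -3, -1.
  2·m_0 + 8·m_1 + 2·m_2 = 6(Δ_1 - Δ_0) = -21
  2·m_1 + 8·m_2 + 2·m_3 = 6(Δ_2 - Δ_1) = 12
Natural end conditions: m_0 = m_3 = 0.
Solving the tridiagonal system: m_0 = 0, m_1 = -16/5, m_2 = 23/10, m_3 = 0.
On [3, 5], p(x) = 3 - 38/15·(x - 3) + 23/20·(x - 3)² - 23/120·(x - 3)³.
With (x - 3) = 3/2: p(9/2) = 73/64.

1.1406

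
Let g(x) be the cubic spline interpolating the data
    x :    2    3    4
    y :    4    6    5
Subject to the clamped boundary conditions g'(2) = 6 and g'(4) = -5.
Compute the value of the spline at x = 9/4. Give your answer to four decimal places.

Write M_i for g''(x_i). With h_i = 1, 1 and divided differences Δ_i = 2, -1, the continuity of g' gives the tridiagonal system
  1·M_0 + 4·M_1 + 1·M_2 = 6(Δ_1 - Δ_0) = -18
Clamped end conditions give two more equations: 2h_0·M_0 + h_0·M_1 = 6(Δ_0 - g'(2)) = -24 and h_1·M_1 + 2h_1·M_2 = 6(g'(4) - Δ_1) = -24.
Solving: M_0 = -13, M_1 = 2, M_2 = -13.
On [2, 3], g(x) = 4 + 6·(x - 2) - 13/2·(x - 2)² + 5/2·(x - 2)³.
With (x - 2) = 1/4: g(9/4) = 657/128.

5.1328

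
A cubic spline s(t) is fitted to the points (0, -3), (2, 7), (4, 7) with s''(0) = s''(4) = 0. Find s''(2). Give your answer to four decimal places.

Let m_i = s''(x_i). Step sizes h_i = 2, 2; slopes of the chords Δ_i = (y_(i+1) - y_i)/h_i = 5, 0.
  2·m_0 + 8·m_1 + 2·m_2 = 6(Δ_1 - Δ_0) = -30
Natural end conditions: m_0 = m_2 = 0.
Solving: m_0 = 0, m_1 = -15/4, m_2 = 0.

-3.7500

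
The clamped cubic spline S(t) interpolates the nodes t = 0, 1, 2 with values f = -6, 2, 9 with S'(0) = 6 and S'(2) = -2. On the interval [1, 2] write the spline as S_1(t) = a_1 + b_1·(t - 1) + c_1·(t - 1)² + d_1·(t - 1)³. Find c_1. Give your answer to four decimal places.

2.5000

Put M_i = S'' at the i-th knot. Here h = (1, 1) and Δ = (8, 7), so the interior equations h_(i-1)·M_(i-1) + 2(h_(i-1)+h_i)·M_i + h_i·M_(i+1) = 6(Δ_i − Δ_(i-1)) read
  1·M_0 + 4·M_1 + 1·M_2 = 6(Δ_1 - Δ_0) = -6
Clamped end conditions give two more equations: 2h_0·M_0 + h_0·M_1 = 6(Δ_0 - S'(0)) = 12 and h_1·M_1 + 2h_1·M_2 = 6(S'(2) - Δ_1) = -54.
Forward elimination and back-substitution give M_0 = 7/2, M_1 = 5, M_2 = -59/2.
On [1, 2], with S_1(t) = a_1 + b_1·(t - 1) + c_1·(t - 1)² + d_1·(t - 1)³: c_1 = M_1/2 = 5/2, d_1 = (M_2 - M_1)/(6h_1) = -23/4, b_1 = Δ_1 - h_1(2M_1 + M_2)/6 = 41/4.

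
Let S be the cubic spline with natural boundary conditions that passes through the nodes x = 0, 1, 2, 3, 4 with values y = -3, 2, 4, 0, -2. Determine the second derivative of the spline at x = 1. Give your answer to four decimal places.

-2.0357

Write m_i for S''(x_i). With h_i = 1, 1, 1, 1 and divided differences Δ_i = 5, 2, -4, -2, the continuity of S' gives the tridiagonal system
  1·m_0 + 4·m_1 + 1·m_2 = 6(Δ_1 - Δ_0) = -18
  1·m_1 + 4·m_2 + 1·m_3 = 6(Δ_2 - Δ_1) = -36
  1·m_2 + 4·m_3 + 1·m_4 = 6(Δ_3 - Δ_2) = 12
Natural end conditions: m_0 = m_4 = 0.
Hence m_0 = 0, m_1 = -57/28, m_2 = -69/7, m_3 = 153/28, m_4 = 0.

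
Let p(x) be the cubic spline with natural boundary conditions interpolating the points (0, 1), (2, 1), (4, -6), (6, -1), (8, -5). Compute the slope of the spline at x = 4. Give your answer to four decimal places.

-0.3750

With M_i denoting the second derivative at x_i, h_i = 2, 2, 2, 2, and Δ_i = (y_(i+1) − y_i)/h_i = 0, -7/2, 5/2, -2:
  2·M_0 + 8·M_1 + 2·M_2 = 6(Δ_1 - Δ_0) = -21
  2·M_1 + 8·M_2 + 2·M_3 = 6(Δ_2 - Δ_1) = 36
  2·M_2 + 8·M_3 + 2·M_4 = 6(Δ_3 - Δ_2) = -27
Natural end conditions: M_0 = M_4 = 0.
Solving the tridiagonal system: M_0 = 0, M_1 = -243/56, M_2 = 48/7, M_3 = -285/56, M_4 = 0.
On [4, 6], p'(x) = b_2 + 2c_2·(x - 4) + 3d_2·(x - 4)² with b_2 = Δ_2 - h_2(2M_2 + M_3)/6 = -3/8, c_2 = M_2/2 = 24/7, d_2 = (M_3 - M_2)/(6h_2) = -223/224. So p'(4) = -3/8.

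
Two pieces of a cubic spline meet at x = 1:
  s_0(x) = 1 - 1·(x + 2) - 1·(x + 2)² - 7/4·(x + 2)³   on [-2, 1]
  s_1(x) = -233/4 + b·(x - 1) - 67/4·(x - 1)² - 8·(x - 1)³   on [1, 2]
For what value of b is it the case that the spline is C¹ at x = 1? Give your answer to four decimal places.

-54.2500

s_0'(x) = -1 - 2·(x + 2) - 21/4·(x + 2)², so s_0'(1) = -217/4. On the right, s_1'(1) = b, so b = -217/4.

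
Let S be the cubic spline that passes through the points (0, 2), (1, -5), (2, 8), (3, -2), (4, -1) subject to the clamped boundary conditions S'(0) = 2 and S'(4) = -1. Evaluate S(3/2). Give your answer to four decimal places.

1.4866

Write M_i for S''(x_i). With h_i = 1, 1, 1, 1 and divided differences Δ_i = -7, 13, -10, 1, the continuity of S' gives the tridiagonal system
  1·M_0 + 4·M_1 + 1·M_2 = 6(Δ_1 - Δ_0) = 120
  1·M_1 + 4·M_2 + 1·M_3 = 6(Δ_2 - Δ_1) = -138
  1·M_2 + 4·M_3 + 1·M_4 = 6(Δ_3 - Δ_2) = 66
Clamped end conditions give two more equations: 2h_0·M_0 + h_0·M_1 = 6(Δ_0 - S'(0)) = -54 and h_3·M_3 + 2h_3·M_4 = 6(S'(4) - Δ_3) = -12.
Hence M_0 = -789/14, M_1 = 411/7, M_2 = -117/2, M_3 = 261/7, M_4 = -345/14.
On [1, 2], S(x) = -5 + 89/28·(x - 1) + 411/14·(x - 1)² - 547/28·(x - 1)³.
With (x - 1) = 1/2: S(3/2) = 333/224.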